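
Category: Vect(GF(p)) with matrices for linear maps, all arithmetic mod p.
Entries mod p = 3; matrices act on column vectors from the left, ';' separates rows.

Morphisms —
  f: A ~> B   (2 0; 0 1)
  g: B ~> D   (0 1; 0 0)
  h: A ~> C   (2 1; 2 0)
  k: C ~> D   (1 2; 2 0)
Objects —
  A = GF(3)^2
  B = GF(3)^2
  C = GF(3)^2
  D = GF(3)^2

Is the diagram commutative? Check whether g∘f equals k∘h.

Path 1 = f;g:
  e0=[1,0] f~>[2,0] g~>[0,0]
  e1=[0,1] f~>[0,1] g~>[1,0]
  result₁ = (0 1; 0 0)
Path 2 = h;k:
  e0=[1,0] h~>[2,2] k~>[0,1]
  e1=[0,1] h~>[1,0] k~>[1,2]
  result₂ = (0 1; 1 2)
Equal? differ; not commutative

Answer: DOES NOT COMMUTE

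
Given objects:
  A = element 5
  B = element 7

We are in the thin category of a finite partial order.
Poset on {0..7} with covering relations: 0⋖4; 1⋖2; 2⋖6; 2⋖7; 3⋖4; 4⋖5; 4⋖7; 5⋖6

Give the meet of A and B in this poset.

Lower bounds of A=5 and B=7: {0,3,4}
  0 <= 4
  3 <= 4
  4 <= 4
glb = 4

Answer: A∧B = 4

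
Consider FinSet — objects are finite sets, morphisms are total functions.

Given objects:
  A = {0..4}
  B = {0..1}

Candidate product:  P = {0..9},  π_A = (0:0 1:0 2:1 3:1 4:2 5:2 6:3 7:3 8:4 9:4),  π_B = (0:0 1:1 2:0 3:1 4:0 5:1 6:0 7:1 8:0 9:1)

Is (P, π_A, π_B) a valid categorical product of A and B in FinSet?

|A|·|B| = 5·2 = 10;  |P| = 10
Check the pairing map k ↦ (π_A(k), π_B(k)):
  0 : (0,0)
  1 : (0,1)
  2 : (1,0)
  3 : (1,1)
  4 : (2,0)
  5 : (2,1)
  6 : (3,0)
  7 : (3,1)
  8 : (4,0)
  9 : (4,1)
distinct pairs in image: 10 / 10 needed
  → bijection onto A×B; projections well-typed.

Answer: VALID PRODUCT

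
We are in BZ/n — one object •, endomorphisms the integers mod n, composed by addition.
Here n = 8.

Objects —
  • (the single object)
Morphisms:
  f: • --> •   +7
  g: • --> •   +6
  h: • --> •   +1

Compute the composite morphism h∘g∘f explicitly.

Answer: +6

Trace:
  0 +7≡7 +6≡5 +1≡6  (mod 8)
⟦path⟧: +6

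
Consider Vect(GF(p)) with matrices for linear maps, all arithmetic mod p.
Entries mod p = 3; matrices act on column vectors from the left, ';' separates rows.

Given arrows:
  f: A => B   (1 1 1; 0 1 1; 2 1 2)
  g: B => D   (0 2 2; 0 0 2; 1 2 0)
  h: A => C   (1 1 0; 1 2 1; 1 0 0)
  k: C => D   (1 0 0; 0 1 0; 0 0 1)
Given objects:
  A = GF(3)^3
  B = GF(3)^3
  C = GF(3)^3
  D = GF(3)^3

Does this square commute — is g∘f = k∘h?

Path 1 = f;g:
  e0=(1,0,0) f=>(1,0,2) g=>(1,1,1)
  e1=(0,1,0) f=>(1,1,1) g=>(1,2,0)
  e2=(0,0,1) f=>(1,1,2) g=>(0,1,0)
  ⟦path⟧₁ = (1 1 0; 1 2 1; 1 0 0)
Path 2 = h;k:
  e0=(1,0,0) h=>(1,1,1) k=>(1,1,1)
  e1=(0,1,0) h=>(1,2,0) k=>(1,2,0)
  e2=(0,0,1) h=>(0,1,0) k=>(0,1,0)
  ⟦path⟧₂ = (1 1 0; 1 2 1; 1 0 0)
Equal? same morphism ✓

Answer: COMMUTES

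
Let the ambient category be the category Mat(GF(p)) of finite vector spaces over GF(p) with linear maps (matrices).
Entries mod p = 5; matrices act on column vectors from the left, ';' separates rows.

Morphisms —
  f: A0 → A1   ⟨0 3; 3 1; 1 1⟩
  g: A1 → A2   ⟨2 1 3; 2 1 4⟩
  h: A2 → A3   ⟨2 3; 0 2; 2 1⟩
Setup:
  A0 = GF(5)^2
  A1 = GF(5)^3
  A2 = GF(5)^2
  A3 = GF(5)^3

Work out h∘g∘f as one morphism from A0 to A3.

  e0=⟨1,0⟩ f→⟨0,3,1⟩ g→⟨1,2⟩ h→⟨3,4,4⟩
  e1=⟨0,1⟩ f→⟨3,1,1⟩ g→⟨0,1⟩ h→⟨3,2,1⟩
⟦path⟧: ⟨3 3; 4 2; 4 1⟩

Answer: ⟨3 3; 4 2; 4 1⟩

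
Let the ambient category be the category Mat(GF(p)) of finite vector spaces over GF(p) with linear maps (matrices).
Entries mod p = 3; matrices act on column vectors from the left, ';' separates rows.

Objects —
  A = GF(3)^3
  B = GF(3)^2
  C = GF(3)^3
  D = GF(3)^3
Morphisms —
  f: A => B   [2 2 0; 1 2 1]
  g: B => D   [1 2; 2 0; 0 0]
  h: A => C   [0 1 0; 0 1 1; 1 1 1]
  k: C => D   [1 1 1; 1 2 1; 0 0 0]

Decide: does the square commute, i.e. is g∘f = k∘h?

Answer: COMMUTES

Work:
Path 1 = f;g:
  e0=⟨1,0,0⟩ f=>⟨2,1⟩ g=>⟨1,1,0⟩
  e1=⟨0,1,0⟩ f=>⟨2,2⟩ g=>⟨0,1,0⟩
  e2=⟨0,0,1⟩ f=>⟨0,1⟩ g=>⟨2,0,0⟩
  composite₁ = [1 0 2; 1 1 0; 0 0 0]
Path 2 = h;k:
  e0=⟨1,0,0⟩ h=>⟨0,0,1⟩ k=>⟨1,1,0⟩
  e1=⟨0,1,0⟩ h=>⟨1,1,1⟩ k=>⟨0,1,0⟩
  e2=⟨0,0,1⟩ h=>⟨0,1,1⟩ k=>⟨2,0,0⟩
  composite₂ = [1 0 2; 1 1 0; 0 0 0]
Equal? equal; square commutes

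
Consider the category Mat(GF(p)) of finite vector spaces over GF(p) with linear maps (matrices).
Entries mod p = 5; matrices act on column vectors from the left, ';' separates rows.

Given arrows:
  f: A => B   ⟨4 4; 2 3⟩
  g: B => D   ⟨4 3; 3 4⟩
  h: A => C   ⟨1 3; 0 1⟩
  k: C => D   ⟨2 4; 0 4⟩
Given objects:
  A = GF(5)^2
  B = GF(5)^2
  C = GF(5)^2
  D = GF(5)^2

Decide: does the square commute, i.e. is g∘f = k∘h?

Answer: COMMUTES

Derivation:
1) trace f;g:
  e0=⟨1,0⟩ f=>⟨4,2⟩ g=>⟨2,0⟩
  e1=⟨0,1⟩ f=>⟨4,3⟩ g=>⟨0,4⟩
  result₁ = ⟨2 0; 0 4⟩
2) trace h;k:
  e0=⟨1,0⟩ h=>⟨1,0⟩ k=>⟨2,0⟩
  e1=⟨0,1⟩ h=>⟨3,1⟩ k=>⟨0,4⟩
  result₂ = ⟨2 0; 0 4⟩
Equal? YES — commutes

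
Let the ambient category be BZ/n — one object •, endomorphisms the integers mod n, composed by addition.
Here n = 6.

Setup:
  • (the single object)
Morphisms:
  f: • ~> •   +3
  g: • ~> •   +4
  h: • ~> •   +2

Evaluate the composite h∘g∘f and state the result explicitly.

Answer: +3

Work:
  0 +3≡3 +4≡1 +2≡3  (mod 6)
⟦path⟧: +3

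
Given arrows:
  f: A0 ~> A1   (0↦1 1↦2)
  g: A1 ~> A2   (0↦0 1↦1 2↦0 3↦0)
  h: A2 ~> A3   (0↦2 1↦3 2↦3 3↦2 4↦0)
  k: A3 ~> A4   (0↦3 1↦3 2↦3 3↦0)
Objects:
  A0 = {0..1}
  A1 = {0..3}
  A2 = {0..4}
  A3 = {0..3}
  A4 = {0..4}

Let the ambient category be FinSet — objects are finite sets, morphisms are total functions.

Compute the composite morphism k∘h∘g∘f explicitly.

  0 f~>1 g~>1 h~>3 k~>0
  1 f~>2 g~>0 h~>2 k~>3
result: (0↦0 1↦3)

Answer: (0↦0 1↦3)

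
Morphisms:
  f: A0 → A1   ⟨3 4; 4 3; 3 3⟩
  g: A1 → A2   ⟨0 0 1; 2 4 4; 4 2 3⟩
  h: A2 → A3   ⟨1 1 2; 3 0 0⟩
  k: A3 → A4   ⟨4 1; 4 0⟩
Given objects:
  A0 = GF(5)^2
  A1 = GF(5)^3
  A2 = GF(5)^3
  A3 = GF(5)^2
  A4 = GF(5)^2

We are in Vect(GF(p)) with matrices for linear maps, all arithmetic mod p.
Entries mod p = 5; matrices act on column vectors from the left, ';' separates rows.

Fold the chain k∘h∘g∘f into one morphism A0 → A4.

  e0=(1,0) f→(3,4,3) g→(3,4,4) h→(0,4) k→(4,0)
  e1=(0,1) f→(4,3,3) g→(3,2,1) h→(2,4) k→(2,3)
result: ⟨4 2; 0 3⟩

Answer: ⟨4 2; 0 3⟩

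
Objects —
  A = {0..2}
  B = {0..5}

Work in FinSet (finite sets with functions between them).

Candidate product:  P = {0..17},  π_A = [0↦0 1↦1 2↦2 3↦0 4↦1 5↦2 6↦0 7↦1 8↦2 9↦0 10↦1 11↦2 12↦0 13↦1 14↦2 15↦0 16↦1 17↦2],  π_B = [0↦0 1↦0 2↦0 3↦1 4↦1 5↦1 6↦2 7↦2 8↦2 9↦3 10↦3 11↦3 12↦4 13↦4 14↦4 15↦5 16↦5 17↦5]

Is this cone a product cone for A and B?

Answer: VALID PRODUCT

Trace:
|A|·|B| = 3·6 = 18;  |P| = 18
Check the pairing map k ↦ (π_A(k), π_B(k)):
  0 ↦ (0,0)
  1 ↦ (1,0)
  2 ↦ (2,0)
  3 ↦ (0,1)
  4 ↦ (1,1)
  5 ↦ (2,1)
  6 ↦ (0,2)
  7 ↦ (1,2)
  8 ↦ (2,2)
  9 ↦ (0,3)
  10 ↦ (1,3)
  11 ↦ (2,3)
  12 ↦ (0,4)
  13 ↦ (1,4)
  14 ↦ (2,4)
  15 ↦ (0,5)
  16 ↦ (1,5)
  17 ↦ (2,5)
distinct pairs in image: 18 / 18 needed
  → bijection onto A×B; projections well-typed.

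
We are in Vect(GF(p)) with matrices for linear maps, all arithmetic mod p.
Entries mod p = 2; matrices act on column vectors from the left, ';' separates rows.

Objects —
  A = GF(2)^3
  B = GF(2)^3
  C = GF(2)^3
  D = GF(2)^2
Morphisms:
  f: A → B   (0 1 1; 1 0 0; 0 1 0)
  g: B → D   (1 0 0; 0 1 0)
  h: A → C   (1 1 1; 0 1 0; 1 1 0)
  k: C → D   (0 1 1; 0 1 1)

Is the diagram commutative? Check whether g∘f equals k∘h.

1) trace f;g:
  e0=[1,0,0] f→[0,1,0] g→[0,1]
  e1=[0,1,0] f→[1,0,1] g→[1,0]
  e2=[0,0,1] f→[1,0,0] g→[1,0]
  ⟦path⟧₁ = (0 1 1; 1 0 0)
2) trace h;k:
  e0=[1,0,0] h→[1,0,1] k→[1,1]
  e1=[0,1,0] h→[1,1,1] k→[0,0]
  e2=[0,0,1] h→[1,0,0] k→[0,0]
  ⟦path⟧₂ = (1 0 0; 1 0 0)
Equal? differ; not commutative

Answer: DOES NOT COMMUTE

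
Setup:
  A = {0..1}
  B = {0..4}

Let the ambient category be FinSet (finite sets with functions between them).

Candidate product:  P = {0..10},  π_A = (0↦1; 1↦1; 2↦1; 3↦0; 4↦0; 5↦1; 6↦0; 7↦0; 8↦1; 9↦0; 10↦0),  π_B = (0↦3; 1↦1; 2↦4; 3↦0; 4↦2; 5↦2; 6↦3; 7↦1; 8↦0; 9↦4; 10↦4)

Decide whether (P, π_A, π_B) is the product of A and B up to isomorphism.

Answer: NOT A VALID PRODUCT — |P|=11 ≠ |A|·|B|=10

Work:
|A|·|B| = 2·5 = 10;  |P| = 11
  → cardinalities differ; no bijection possible.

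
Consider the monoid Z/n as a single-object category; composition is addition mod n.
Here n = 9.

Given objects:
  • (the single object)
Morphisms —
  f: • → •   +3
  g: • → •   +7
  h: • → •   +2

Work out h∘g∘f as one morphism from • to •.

Answer: +3

Work:
  0 +3≡3 +7≡1 +2≡3  (mod 9)
⟦path⟧: +3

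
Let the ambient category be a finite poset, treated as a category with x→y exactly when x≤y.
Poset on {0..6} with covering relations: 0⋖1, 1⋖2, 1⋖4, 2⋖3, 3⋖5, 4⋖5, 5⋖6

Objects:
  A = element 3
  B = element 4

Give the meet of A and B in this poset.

Answer: A∧B = 1

Derivation:
Lower bounds of A=3 and B=4: {0,1}
  0 ≤ 1
  1 ≤ 1
glb = 1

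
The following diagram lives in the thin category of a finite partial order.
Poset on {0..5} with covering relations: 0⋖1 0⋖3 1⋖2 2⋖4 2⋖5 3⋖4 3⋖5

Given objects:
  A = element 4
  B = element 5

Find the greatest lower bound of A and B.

Answer: NO MEET EXISTS

Trace:
Common predecessors of 4,5: {0,1,2,3}
  maximal lower bounds 2 and 3 are incomparable: neither 2<=3 nor 3<=2
→ no greatest lower bound exists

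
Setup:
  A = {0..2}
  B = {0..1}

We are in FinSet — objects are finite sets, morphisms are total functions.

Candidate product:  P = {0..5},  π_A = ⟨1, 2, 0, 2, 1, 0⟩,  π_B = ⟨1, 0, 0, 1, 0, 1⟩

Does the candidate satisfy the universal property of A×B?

|A|·|B| = 3·2 = 6;  |P| = 6
Check the pairing map k ↦ (π_A(k), π_B(k)):
  0 : (1,1)
  1 : (2,0)
  2 : (0,0)
  3 : (2,1)
  4 : (1,0)
  5 : (0,1)
distinct pairs in image: 6 / 6 needed
  → bijection onto A×B; projections well-typed.

Answer: VALID PRODUCT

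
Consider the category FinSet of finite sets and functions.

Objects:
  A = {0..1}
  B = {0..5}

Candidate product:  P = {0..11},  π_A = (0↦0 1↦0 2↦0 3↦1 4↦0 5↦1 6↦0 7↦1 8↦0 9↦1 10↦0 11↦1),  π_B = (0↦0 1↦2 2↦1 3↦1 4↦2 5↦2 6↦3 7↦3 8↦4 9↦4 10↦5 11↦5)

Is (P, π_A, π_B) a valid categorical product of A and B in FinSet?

|A|·|B| = 2·6 = 12;  |P| = 12
Check the pairing map k ↦ (π_A(k), π_B(k)):
  0 ↦ (0,0)
  1 ↦ (0,2)
  2 ↦ (0,1)
  3 ↦ (1,1)
  4 ↦ (0,2)  ✗ repeats pair of k=1
  5 ↦ (1,2)
  6 ↦ (0,3)
  7 ↦ (1,3)
  8 ↦ (0,4)
  9 ↦ (1,4)
  10 ↦ (0,5)
  11 ↦ (1,5)
distinct pairs in image: 11 / 12 needed
  → (0,2) hit at k=1 and k=4

Answer: NOT A VALID PRODUCT — duplicate pair at indices 4,1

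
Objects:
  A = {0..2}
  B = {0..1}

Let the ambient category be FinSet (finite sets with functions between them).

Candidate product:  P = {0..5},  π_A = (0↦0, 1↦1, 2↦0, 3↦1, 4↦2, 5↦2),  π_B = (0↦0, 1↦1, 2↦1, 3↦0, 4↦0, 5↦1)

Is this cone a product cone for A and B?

Answer: VALID PRODUCT

Derivation:
|A|·|B| = 3·2 = 6;  |P| = 6
Check the pairing map k ↦ (π_A(k), π_B(k)):
  0 ↦ (0,0)
  1 ↦ (1,1)
  2 ↦ (0,1)
  3 ↦ (1,0)
  4 ↦ (2,0)
  5 ↦ (2,1)
distinct pairs in image: 6 / 6 needed
  → bijection onto A×B; projections well-typed.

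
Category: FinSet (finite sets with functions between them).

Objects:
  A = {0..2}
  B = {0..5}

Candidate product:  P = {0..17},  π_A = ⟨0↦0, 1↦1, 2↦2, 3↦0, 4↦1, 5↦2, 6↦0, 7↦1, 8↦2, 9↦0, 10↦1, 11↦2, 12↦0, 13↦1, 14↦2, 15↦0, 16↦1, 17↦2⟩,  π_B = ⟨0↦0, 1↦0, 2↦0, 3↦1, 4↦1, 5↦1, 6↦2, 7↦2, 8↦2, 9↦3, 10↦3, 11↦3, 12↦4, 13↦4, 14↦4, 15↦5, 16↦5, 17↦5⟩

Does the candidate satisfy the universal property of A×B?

|A|·|B| = 3·6 = 18;  |P| = 18
Check the pairing map k ↦ (π_A(k), π_B(k)):
  0 ↦ (0,0)
  1 ↦ (1,0)
  2 ↦ (2,0)
  3 ↦ (0,1)
  4 ↦ (1,1)
  5 ↦ (2,1)
  6 ↦ (0,2)
  7 ↦ (1,2)
  8 ↦ (2,2)
  9 ↦ (0,3)
  10 ↦ (1,3)
  11 ↦ (2,3)
  12 ↦ (0,4)
  13 ↦ (1,4)
  14 ↦ (2,4)
  15 ↦ (0,5)
  16 ↦ (1,5)
  17 ↦ (2,5)
distinct pairs in image: 18 / 18 needed
  → bijection onto A×B; projections well-typed.

Answer: VALID PRODUCT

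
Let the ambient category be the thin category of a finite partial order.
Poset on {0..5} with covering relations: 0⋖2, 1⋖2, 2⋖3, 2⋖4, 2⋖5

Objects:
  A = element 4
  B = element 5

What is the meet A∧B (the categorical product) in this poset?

Lower bounds of A=4 and B=5: {0,1,2}
  0 ≤ 2
  1 ≤ 2
  2 ≤ 2
glb = 2

Answer: A∧B = 2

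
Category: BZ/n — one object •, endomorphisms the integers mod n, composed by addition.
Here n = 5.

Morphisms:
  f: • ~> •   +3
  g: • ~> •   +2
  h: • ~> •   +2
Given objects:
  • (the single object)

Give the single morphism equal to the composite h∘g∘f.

Answer: +2

Work:
  0 +3≡3 +2≡0 +2≡2  (mod 5)
⟦path⟧: +2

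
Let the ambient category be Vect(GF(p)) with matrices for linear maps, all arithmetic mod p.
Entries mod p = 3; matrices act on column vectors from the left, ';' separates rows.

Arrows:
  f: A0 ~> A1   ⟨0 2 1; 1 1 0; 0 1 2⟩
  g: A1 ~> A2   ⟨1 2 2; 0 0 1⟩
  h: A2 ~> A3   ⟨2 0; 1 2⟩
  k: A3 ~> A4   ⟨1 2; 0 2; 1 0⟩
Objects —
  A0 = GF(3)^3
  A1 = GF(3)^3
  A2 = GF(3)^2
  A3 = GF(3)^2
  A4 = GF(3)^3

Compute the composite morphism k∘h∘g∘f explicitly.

Answer: ⟨2 1 1; 1 1 0; 1 0 1⟩

Trace:
  e0=(1,0,0) f~>(0,1,0) g~>(2,0) h~>(1,2) k~>(2,1,1)
  e1=(0,1,0) f~>(2,1,1) g~>(0,1) h~>(0,2) k~>(1,1,0)
  e2=(0,0,1) f~>(1,0,2) g~>(2,2) h~>(1,0) k~>(1,0,1)
result: ⟨2 1 1; 1 1 0; 1 0 1⟩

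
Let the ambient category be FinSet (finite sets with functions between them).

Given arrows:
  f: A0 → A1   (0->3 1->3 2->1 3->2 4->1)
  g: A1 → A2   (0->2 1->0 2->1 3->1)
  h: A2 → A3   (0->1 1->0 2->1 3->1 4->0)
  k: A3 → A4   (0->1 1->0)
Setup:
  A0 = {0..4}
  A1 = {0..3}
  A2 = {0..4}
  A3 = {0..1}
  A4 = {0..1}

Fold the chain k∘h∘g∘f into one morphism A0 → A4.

Answer: (0->1 1->1 2->0 3->1 4->0)

Derivation:
  0 f→3 g→1 h→0 k→1
  1 f→3 g→1 h→0 k→1
  2 f→1 g→0 h→1 k→0
  3 f→2 g→1 h→0 k→1
  4 f→1 g→0 h→1 k→0
result: (0->1 1->1 2->0 3->1 4->0)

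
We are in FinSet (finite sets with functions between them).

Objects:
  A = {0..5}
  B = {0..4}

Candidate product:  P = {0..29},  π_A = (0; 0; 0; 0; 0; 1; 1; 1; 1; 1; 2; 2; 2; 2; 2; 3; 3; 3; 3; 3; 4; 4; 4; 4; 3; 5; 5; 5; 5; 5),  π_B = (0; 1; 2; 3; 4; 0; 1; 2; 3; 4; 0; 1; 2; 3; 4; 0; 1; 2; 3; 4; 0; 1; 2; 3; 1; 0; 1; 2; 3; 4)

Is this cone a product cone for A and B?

Answer: NOT A VALID PRODUCT — duplicate pair at indices 16,24

Derivation:
|A|·|B| = 6·5 = 30;  |P| = 30
Check the pairing map k ↦ (π_A(k), π_B(k)):
  0 -> (0,0)
  1 -> (0,1)
  2 -> (0,2)
  3 -> (0,3)
  4 -> (0,4)
  5 -> (1,0)
  6 -> (1,1)
  7 -> (1,2)
  8 -> (1,3)
  9 -> (1,4)
  10 -> (2,0)
  11 -> (2,1)
  12 -> (2,2)
  13 -> (2,3)
  14 -> (2,4)
  15 -> (3,0)
  16 -> (3,1)
  17 -> (3,2)
  18 -> (3,3)
  19 -> (3,4)
  20 -> (4,0)
  21 -> (4,1)
  22 -> (4,2)
  23 -> (4,3)
  24 -> (3,1)  ✗ repeats pair of k=16
  25 -> (5,0)
  26 -> (5,1)
  27 -> (5,2)
  28 -> (5,3)
  29 -> (5,4)
distinct pairs in image: 29 / 30 needed
  → (3,1) hit at k=16 and k=24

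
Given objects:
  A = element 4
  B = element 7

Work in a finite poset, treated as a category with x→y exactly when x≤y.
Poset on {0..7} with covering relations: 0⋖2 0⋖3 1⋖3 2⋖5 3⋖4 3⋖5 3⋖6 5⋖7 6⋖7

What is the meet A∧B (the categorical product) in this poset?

Answer: A∧B = 3

Work:
Lower bounds of A=4 and B=7: {0,1,3}
  0 <= 3
  1 <= 3
  3 <= 3
glb = 3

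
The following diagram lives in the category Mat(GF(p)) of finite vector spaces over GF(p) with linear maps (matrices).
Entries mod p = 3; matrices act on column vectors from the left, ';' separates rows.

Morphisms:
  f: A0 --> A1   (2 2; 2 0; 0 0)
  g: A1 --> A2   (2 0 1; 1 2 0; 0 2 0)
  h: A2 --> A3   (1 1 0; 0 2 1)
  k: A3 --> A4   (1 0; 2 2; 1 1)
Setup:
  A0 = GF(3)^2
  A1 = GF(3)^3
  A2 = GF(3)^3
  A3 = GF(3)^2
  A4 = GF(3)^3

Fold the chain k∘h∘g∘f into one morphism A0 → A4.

Answer: (1 0; 1 2; 2 1)

Trace:
  e0=[1,0] f-->[2,2,0] g-->[1,0,1] h-->[1,1] k-->[1,1,2]
  e1=[0,1] f-->[2,0,0] g-->[1,2,0] h-->[0,1] k-->[0,2,1]
result: (1 0; 1 2; 2 1)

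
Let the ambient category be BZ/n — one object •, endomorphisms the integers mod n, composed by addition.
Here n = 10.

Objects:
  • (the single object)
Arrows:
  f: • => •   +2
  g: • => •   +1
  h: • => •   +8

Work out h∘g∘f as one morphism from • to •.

  0 +2≡2 +1≡3 +8≡1  (mod 10)
composite: +1

Answer: +1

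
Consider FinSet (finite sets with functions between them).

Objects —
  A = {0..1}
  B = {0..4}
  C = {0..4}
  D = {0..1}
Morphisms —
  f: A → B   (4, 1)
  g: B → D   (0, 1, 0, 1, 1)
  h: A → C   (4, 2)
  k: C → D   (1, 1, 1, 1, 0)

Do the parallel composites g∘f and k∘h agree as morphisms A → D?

Answer: DOES NOT COMMUTE

Derivation:
Path 1 = f;g:
  0 f→4 g→1
  1 f→1 g→1
  result₁ = (1, 1)
Path 2 = h;k:
  0 h→4 k→0
  1 h→2 k→1
  result₂ = (0, 1)
Equal? differ; not commutative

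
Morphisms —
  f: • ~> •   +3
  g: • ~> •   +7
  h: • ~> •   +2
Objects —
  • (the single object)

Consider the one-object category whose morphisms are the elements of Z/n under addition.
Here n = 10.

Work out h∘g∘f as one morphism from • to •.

Answer: +2

Work:
  0 +3≡3 +7≡0 +2≡2  (mod 10)
result: +2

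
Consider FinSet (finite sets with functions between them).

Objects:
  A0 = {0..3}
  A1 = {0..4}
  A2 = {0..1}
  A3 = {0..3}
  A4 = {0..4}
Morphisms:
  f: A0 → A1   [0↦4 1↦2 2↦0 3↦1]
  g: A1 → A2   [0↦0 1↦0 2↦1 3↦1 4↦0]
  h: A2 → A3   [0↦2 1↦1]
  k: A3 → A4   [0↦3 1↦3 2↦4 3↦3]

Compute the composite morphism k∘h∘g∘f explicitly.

Answer: [0↦4 1↦3 2↦4 3↦4]

Work:
  0 f→4 g→0 h→2 k→4
  1 f→2 g→1 h→1 k→3
  2 f→0 g→0 h→2 k→4
  3 f→1 g→0 h→2 k→4
result: [0↦4 1↦3 2↦4 3↦4]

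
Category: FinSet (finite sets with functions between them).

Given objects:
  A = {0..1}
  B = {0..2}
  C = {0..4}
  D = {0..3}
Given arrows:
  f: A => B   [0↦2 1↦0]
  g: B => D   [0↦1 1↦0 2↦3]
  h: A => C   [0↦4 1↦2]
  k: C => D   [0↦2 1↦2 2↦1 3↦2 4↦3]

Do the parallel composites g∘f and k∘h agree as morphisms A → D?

Along f;g (path 1):
  0 f=>2 g=>3
  1 f=>0 g=>1
  result₁ = [0↦3 1↦1]
Along h;k (path 2):
  0 h=>4 k=>3
  1 h=>2 k=>1
  result₂ = [0↦3 1↦1]
Equal? equal; square commutes

Answer: COMMUTES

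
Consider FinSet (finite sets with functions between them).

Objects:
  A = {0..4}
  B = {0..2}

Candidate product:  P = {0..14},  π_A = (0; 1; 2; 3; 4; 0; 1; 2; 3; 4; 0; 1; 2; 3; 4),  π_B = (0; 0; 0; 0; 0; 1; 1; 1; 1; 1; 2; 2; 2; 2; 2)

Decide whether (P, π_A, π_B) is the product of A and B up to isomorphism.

Answer: VALID PRODUCT

Work:
|A|·|B| = 5·3 = 15;  |P| = 15
Check the pairing map k ↦ (π_A(k), π_B(k)):
  0 : (0,0)
  1 : (1,0)
  2 : (2,0)
  3 : (3,0)
  4 : (4,0)
  5 : (0,1)
  6 : (1,1)
  7 : (2,1)
  8 : (3,1)
  9 : (4,1)
  10 : (0,2)
  11 : (1,2)
  12 : (2,2)
  13 : (3,2)
  14 : (4,2)
distinct pairs in image: 15 / 15 needed
  → bijection onto A×B; projections well-typed.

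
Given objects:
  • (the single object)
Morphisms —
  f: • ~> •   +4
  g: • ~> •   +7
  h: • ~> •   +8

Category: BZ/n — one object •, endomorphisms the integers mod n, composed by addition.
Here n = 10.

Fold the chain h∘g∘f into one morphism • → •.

  0 +4≡4 +7≡1 +8≡9  (mod 10)
composite: +9

Answer: +9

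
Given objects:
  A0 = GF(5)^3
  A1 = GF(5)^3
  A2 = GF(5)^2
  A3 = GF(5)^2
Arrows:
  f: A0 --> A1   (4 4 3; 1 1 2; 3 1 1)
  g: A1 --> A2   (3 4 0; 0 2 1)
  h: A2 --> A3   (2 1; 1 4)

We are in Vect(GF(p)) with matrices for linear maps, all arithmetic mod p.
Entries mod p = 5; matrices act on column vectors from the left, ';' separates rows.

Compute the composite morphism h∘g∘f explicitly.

  e0=⟨1,0,0⟩ f-->⟨4,1,3⟩ g-->⟨1,0⟩ h-->⟨2,1⟩
  e1=⟨0,1,0⟩ f-->⟨4,1,1⟩ g-->⟨1,3⟩ h-->⟨0,3⟩
  e2=⟨0,0,1⟩ f-->⟨3,2,1⟩ g-->⟨2,0⟩ h-->⟨4,2⟩
result: (2 0 4; 1 3 2)

Answer: (2 0 4; 1 3 2)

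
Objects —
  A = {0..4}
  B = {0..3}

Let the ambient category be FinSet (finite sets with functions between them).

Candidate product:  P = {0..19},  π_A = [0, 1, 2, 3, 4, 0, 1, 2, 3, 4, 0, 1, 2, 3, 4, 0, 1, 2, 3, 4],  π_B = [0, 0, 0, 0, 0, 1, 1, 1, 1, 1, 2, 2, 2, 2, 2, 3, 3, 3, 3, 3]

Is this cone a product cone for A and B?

|A|·|B| = 5·4 = 20;  |P| = 20
Check the pairing map k ↦ (π_A(k), π_B(k)):
  0 ↦ (0,0)
  1 ↦ (1,0)
  2 ↦ (2,0)
  3 ↦ (3,0)
  4 ↦ (4,0)
  5 ↦ (0,1)
  6 ↦ (1,1)
  7 ↦ (2,1)
  8 ↦ (3,1)
  9 ↦ (4,1)
  10 ↦ (0,2)
  11 ↦ (1,2)
  12 ↦ (2,2)
  13 ↦ (3,2)
  14 ↦ (4,2)
  15 ↦ (0,3)
  16 ↦ (1,3)
  17 ↦ (2,3)
  18 ↦ (3,3)
  19 ↦ (4,3)
distinct pairs in image: 20 / 20 needed
  → bijection onto A×B; projections well-typed.

Answer: VALID PRODUCT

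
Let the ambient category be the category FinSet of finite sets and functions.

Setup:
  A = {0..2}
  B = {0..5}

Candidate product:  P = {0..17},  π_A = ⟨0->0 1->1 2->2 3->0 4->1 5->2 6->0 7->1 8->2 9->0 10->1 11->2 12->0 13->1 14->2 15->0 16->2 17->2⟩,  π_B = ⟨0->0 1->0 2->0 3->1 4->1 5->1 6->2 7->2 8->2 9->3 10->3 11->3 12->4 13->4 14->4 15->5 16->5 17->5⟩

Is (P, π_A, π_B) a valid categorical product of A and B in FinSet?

Answer: NOT A VALID PRODUCT — duplicate pair at indices 17,16

Derivation:
|A|·|B| = 3·6 = 18;  |P| = 18
Check the pairing map k ↦ (π_A(k), π_B(k)):
  0 -> (0,0)
  1 -> (1,0)
  2 -> (2,0)
  3 -> (0,1)
  4 -> (1,1)
  5 -> (2,1)
  6 -> (0,2)
  7 -> (1,2)
  8 -> (2,2)
  9 -> (0,3)
  10 -> (1,3)
  11 -> (2,3)
  12 -> (0,4)
  13 -> (1,4)
  14 -> (2,4)
  15 -> (0,5)
  16 -> (2,5)
  17 -> (2,5)  ✗ repeats pair of k=16
distinct pairs in image: 17 / 18 needed
  → (2,5) hit at k=16 and k=17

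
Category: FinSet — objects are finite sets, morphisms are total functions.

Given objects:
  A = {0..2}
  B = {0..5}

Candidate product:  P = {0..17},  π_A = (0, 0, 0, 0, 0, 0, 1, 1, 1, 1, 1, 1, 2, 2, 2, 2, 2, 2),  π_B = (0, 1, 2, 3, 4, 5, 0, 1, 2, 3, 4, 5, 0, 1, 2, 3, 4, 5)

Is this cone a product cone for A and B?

|A|·|B| = 3·6 = 18;  |P| = 18
Check the pairing map k ↦ (π_A(k), π_B(k)):
  0 : (0,0)
  1 : (0,1)
  2 : (0,2)
  3 : (0,3)
  4 : (0,4)
  5 : (0,5)
  6 : (1,0)
  7 : (1,1)
  8 : (1,2)
  9 : (1,3)
  10 : (1,4)
  11 : (1,5)
  12 : (2,0)
  13 : (2,1)
  14 : (2,2)
  15 : (2,3)
  16 : (2,4)
  17 : (2,5)
distinct pairs in image: 18 / 18 needed
  → bijection onto A×B; projections well-typed.

Answer: VALID PRODUCT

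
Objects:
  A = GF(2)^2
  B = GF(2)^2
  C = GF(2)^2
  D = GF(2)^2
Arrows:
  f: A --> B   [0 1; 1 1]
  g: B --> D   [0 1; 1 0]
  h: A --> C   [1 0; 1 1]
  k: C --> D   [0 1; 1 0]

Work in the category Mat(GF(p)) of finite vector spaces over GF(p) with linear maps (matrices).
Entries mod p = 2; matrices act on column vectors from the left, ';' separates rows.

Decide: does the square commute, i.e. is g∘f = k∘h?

Path 1 = f;g:
  e0=⟨1,0⟩ f-->⟨0,1⟩ g-->⟨1,0⟩
  e1=⟨0,1⟩ f-->⟨1,1⟩ g-->⟨1,1⟩
  result₁ = [1 1; 0 1]
Path 2 = h;k:
  e0=⟨1,0⟩ h-->⟨1,1⟩ k-->⟨1,1⟩
  e1=⟨0,1⟩ h-->⟨0,1⟩ k-->⟨1,0⟩
  result₂ = [1 1; 1 0]
Equal? NO — does not commute

Answer: DOES NOT COMMUTE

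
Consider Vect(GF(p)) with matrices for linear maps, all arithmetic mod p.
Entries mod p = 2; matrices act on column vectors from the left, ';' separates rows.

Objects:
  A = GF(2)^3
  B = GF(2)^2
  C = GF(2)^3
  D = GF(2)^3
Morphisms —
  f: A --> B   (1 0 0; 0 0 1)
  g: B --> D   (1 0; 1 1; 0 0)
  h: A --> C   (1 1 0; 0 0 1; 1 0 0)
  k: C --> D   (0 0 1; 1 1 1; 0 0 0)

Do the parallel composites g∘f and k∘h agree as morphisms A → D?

1) trace f;g:
  e0=[1,0,0] f-->[1,0] g-->[1,1,0]
  e1=[0,1,0] f-->[0,0] g-->[0,0,0]
  e2=[0,0,1] f-->[0,1] g-->[0,1,0]
  ⟦path⟧₁ = (1 0 0; 1 0 1; 0 0 0)
2) trace h;k:
  e0=[1,0,0] h-->[1,0,1] k-->[1,0,0]
  e1=[0,1,0] h-->[1,0,0] k-->[0,1,0]
  e2=[0,0,1] h-->[0,1,0] k-->[0,1,0]
  ⟦path⟧₂ = (1 0 0; 0 1 1; 0 0 0)
Equal? distinct morphisms ✗

Answer: DOES NOT COMMUTE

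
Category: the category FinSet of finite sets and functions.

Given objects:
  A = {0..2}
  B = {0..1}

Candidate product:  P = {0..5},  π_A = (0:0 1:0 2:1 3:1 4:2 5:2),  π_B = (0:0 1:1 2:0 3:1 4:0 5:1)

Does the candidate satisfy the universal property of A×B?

Answer: VALID PRODUCT

Trace:
|A|·|B| = 3·2 = 6;  |P| = 6
Check the pairing map k ↦ (π_A(k), π_B(k)):
  0 : (0,0)
  1 : (0,1)
  2 : (1,0)
  3 : (1,1)
  4 : (2,0)
  5 : (2,1)
distinct pairs in image: 6 / 6 needed
  → bijection onto A×B; projections well-typed.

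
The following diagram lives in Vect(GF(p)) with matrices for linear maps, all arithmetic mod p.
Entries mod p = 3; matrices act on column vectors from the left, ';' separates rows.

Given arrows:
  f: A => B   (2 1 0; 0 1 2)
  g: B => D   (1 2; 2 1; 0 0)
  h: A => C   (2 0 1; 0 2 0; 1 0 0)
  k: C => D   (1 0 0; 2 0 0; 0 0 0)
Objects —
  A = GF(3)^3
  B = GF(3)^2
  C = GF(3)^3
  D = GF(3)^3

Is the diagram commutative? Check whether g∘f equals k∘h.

Answer: COMMUTES

Work:
Along f;g (path 1):
  e0=(1,0,0) f=>(2,0) g=>(2,1,0)
  e1=(0,1,0) f=>(1,1) g=>(0,0,0)
  e2=(0,0,1) f=>(0,2) g=>(1,2,0)
  composite₁ = (2 0 1; 1 0 2; 0 0 0)
Along h;k (path 2):
  e0=(1,0,0) h=>(2,0,1) k=>(2,1,0)
  e1=(0,1,0) h=>(0,2,0) k=>(0,0,0)
  e2=(0,0,1) h=>(1,0,0) k=>(1,2,0)
  composite₂ = (2 0 1; 1 0 2; 0 0 0)
Equal? equal; square commutes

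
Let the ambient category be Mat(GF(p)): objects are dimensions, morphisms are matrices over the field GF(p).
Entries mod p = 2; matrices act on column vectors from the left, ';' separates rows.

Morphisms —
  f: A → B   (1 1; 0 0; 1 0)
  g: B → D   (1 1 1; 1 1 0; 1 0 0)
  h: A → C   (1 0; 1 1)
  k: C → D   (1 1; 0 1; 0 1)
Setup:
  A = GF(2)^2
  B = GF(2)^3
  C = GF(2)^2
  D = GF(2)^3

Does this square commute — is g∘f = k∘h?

Answer: COMMUTES

Trace:
Along f;g (path 1):
  e0=(1,0) f→(1,0,1) g→(0,1,1)
  e1=(0,1) f→(1,0,0) g→(1,1,1)
  result₁ = (0 1; 1 1; 1 1)
Along h;k (path 2):
  e0=(1,0) h→(1,1) k→(0,1,1)
  e1=(0,1) h→(0,1) k→(1,1,1)
  result₂ = (0 1; 1 1; 1 1)
Equal? same morphism ✓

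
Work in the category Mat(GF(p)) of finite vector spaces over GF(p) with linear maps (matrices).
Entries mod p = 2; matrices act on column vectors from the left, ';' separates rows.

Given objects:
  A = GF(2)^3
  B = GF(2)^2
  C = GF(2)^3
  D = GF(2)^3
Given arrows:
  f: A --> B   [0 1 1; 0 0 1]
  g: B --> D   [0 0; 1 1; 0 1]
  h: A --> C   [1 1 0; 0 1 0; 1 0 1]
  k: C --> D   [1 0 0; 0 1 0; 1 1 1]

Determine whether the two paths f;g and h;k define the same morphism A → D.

Along f;g (path 1):
  e0=(1,0,0) f-->(0,0) g-->(0,0,0)
  e1=(0,1,0) f-->(1,0) g-->(0,1,0)
  e2=(0,0,1) f-->(1,1) g-->(0,0,1)
  composite₁ = [0 0 0; 0 1 0; 0 0 1]
Along h;k (path 2):
  e0=(1,0,0) h-->(1,0,1) k-->(1,0,0)
  e1=(0,1,0) h-->(1,1,0) k-->(1,1,0)
  e2=(0,0,1) h-->(0,0,1) k-->(0,0,1)
  composite₂ = [1 1 0; 0 1 0; 0 0 1]
Equal? distinct morphisms ✗

Answer: DOES NOT COMMUTE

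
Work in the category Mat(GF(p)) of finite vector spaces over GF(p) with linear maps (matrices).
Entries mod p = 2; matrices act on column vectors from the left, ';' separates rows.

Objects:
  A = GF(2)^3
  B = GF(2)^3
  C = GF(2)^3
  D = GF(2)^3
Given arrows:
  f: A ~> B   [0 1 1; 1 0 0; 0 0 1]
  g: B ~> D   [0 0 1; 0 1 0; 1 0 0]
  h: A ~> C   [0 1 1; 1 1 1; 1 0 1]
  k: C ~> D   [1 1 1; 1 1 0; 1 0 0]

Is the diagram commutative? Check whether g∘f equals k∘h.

Along f;g (path 1):
  e0=⟨1,0,0⟩ f~>⟨0,1,0⟩ g~>⟨0,1,0⟩
  e1=⟨0,1,0⟩ f~>⟨1,0,0⟩ g~>⟨0,0,1⟩
  e2=⟨0,0,1⟩ f~>⟨1,0,1⟩ g~>⟨1,0,1⟩
  ⟦path⟧₁ = [0 0 1; 1 0 0; 0 1 1]
Along h;k (path 2):
  e0=⟨1,0,0⟩ h~>⟨0,1,1⟩ k~>⟨0,1,0⟩
  e1=⟨0,1,0⟩ h~>⟨1,1,0⟩ k~>⟨0,0,1⟩
  e2=⟨0,0,1⟩ h~>⟨1,1,1⟩ k~>⟨1,0,1⟩
  ⟦path⟧₂ = [0 0 1; 1 0 0; 0 1 1]
Equal? equal; square commutes

Answer: COMMUTES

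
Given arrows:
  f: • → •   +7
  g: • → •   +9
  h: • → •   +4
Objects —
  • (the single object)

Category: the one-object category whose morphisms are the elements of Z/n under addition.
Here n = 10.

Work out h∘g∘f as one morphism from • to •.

Answer: +0

Derivation:
  0 +7≡7 +9≡6 +4≡0  (mod 10)
⟦path⟧: +0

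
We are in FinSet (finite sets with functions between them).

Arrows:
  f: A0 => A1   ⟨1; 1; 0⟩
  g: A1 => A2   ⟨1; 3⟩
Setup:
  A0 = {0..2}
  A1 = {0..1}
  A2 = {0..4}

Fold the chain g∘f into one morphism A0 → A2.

  0 f=>1 g=>3
  1 f=>1 g=>3
  2 f=>0 g=>1
result: ⟨3; 3; 1⟩

Answer: ⟨3; 3; 1⟩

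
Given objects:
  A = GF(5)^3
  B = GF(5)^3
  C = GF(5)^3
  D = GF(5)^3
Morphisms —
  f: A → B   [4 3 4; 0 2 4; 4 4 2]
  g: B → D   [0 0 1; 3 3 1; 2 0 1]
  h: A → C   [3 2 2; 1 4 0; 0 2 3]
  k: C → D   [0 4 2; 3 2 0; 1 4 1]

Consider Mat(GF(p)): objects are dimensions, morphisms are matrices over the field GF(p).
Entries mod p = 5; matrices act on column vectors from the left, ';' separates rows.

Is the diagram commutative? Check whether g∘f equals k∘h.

Path 1 = f;g:
  e0=[1,0,0] f→[4,0,4] g→[4,1,2]
  e1=[0,1,0] f→[3,2,4] g→[4,4,0]
  e2=[0,0,1] f→[4,4,2] g→[2,1,0]
  result₁ = [4 4 2; 1 4 1; 2 0 0]
Path 2 = h;k:
  e0=[1,0,0] h→[3,1,0] k→[4,1,2]
  e1=[0,1,0] h→[2,4,2] k→[0,4,0]
  e2=[0,0,1] h→[2,0,3] k→[1,1,0]
  result₂ = [4 0 1; 1 4 1; 2 0 0]
Equal? NO — does not commute

Answer: DOES NOT COMMUTE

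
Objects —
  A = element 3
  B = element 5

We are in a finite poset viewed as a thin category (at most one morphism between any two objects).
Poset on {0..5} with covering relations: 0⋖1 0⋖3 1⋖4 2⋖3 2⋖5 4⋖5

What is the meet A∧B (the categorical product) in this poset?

{x : x≤A ∧ x≤B} = {0,2}  (A=3, B=5)
  maximal lower bounds 0 and 2 are incomparable: neither 0≤2 nor 2≤0
→ no greatest lower bound exists

Answer: NO MEET EXISTS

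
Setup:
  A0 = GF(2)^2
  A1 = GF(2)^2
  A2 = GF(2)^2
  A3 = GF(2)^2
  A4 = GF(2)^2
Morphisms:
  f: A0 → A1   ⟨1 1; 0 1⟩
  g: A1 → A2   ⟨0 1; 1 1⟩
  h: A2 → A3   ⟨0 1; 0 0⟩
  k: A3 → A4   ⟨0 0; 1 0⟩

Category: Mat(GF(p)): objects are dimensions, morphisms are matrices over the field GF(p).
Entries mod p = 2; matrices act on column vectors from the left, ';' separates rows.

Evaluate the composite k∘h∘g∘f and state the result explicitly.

  e0=⟨1,0⟩ f→⟨1,0⟩ g→⟨0,1⟩ h→⟨1,0⟩ k→⟨0,1⟩
  e1=⟨0,1⟩ f→⟨1,1⟩ g→⟨1,0⟩ h→⟨0,0⟩ k→⟨0,0⟩
result: ⟨0 0; 1 0⟩

Answer: ⟨0 0; 1 0⟩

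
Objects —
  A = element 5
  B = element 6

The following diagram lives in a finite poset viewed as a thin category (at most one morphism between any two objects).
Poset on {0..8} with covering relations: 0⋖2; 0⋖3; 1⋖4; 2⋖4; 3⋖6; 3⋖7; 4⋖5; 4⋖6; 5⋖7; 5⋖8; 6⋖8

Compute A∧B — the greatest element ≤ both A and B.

Answer: A∧B = 4

Work:
Lower bounds of A=5 and B=6: {0,1,2,4}
  0 ⊑ 4
  1 ⊑ 4
  2 ⊑ 4
  4 ⊑ 4
glb = 4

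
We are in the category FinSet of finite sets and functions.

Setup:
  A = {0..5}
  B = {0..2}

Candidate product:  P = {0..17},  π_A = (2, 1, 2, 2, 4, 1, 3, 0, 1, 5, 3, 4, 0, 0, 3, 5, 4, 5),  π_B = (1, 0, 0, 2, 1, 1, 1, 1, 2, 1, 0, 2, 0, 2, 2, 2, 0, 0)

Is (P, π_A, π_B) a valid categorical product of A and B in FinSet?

Answer: VALID PRODUCT

Derivation:
|A|·|B| = 6·3 = 18;  |P| = 18
Check the pairing map k ↦ (π_A(k), π_B(k)):
  0 -> (2,1)
  1 -> (1,0)
  2 -> (2,0)
  3 -> (2,2)
  4 -> (4,1)
  5 -> (1,1)
  6 -> (3,1)
  7 -> (0,1)
  8 -> (1,2)
  9 -> (5,1)
  10 -> (3,0)
  11 -> (4,2)
  12 -> (0,0)
  13 -> (0,2)
  14 -> (3,2)
  15 -> (5,2)
  16 -> (4,0)
  17 -> (5,0)
distinct pairs in image: 18 / 18 needed
  → bijection onto A×B; projections well-typed.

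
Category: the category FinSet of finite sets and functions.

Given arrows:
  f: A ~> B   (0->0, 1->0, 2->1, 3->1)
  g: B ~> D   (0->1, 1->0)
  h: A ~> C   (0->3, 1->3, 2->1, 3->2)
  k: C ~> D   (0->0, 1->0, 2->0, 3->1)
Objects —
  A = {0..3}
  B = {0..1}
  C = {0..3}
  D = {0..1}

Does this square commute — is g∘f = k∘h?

Answer: COMMUTES

Work:
1) trace f;g:
  0 f~>0 g~>1
  1 f~>0 g~>1
  2 f~>1 g~>0
  3 f~>1 g~>0
  result₁ = (0->1, 1->1, 2->0, 3->0)
2) trace h;k:
  0 h~>3 k~>1
  1 h~>3 k~>1
  2 h~>1 k~>0
  3 h~>2 k~>0
  result₂ = (0->1, 1->1, 2->0, 3->0)
Equal? YES — commutes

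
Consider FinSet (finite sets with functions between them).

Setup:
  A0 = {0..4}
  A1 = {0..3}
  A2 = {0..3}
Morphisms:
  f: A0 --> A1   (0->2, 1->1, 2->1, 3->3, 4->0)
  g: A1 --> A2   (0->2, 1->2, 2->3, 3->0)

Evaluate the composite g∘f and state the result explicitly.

Answer: (0->3, 1->2, 2->2, 3->0, 4->2)

Derivation:
  0 f-->2 g-->3
  1 f-->1 g-->2
  2 f-->1 g-->2
  3 f-->3 g-->0
  4 f-->0 g-->2
⟦path⟧: (0->3, 1->2, 2->2, 3->0, 4->2)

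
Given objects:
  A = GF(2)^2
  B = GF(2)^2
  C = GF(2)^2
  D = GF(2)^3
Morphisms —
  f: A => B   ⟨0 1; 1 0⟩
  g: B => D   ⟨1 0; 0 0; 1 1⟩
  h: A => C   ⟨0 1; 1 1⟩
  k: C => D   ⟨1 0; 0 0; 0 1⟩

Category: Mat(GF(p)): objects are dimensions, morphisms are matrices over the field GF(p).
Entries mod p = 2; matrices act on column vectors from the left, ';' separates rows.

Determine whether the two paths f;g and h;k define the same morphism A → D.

Path 1 = f;g:
  e0=⟨1,0⟩ f=>⟨0,1⟩ g=>⟨0,0,1⟩
  e1=⟨0,1⟩ f=>⟨1,0⟩ g=>⟨1,0,1⟩
  result₁ = ⟨0 1; 0 0; 1 1⟩
Path 2 = h;k:
  e0=⟨1,0⟩ h=>⟨0,1⟩ k=>⟨0,0,1⟩
  e1=⟨0,1⟩ h=>⟨1,1⟩ k=>⟨1,0,1⟩
  result₂ = ⟨0 1; 0 0; 1 1⟩
Equal? equal; square commutes

Answer: COMMUTES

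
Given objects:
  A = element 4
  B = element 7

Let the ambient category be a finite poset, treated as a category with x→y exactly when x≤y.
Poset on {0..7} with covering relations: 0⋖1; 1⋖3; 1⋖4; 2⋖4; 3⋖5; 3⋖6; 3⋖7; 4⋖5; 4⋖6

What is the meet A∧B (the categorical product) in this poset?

{x : x⊑A ∧ x⊑B} = {0,1}  (A=4, B=7)
  0 ⊑ 1
  1 ⊑ 1
glb = 1

Answer: A∧B = 1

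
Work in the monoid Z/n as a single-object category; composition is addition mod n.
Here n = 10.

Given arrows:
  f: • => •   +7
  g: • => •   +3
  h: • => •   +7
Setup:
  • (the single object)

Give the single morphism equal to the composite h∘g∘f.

Answer: +7

Trace:
  0 +7≡7 +3≡0 +7≡7  (mod 10)
⟦path⟧: +7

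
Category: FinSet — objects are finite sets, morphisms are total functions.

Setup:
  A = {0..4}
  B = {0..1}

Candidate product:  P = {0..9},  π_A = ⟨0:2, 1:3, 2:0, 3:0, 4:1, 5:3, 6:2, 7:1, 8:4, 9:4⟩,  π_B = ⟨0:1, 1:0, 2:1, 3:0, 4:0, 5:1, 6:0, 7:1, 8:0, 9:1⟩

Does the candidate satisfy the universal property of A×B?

|A|·|B| = 5·2 = 10;  |P| = 10
Check the pairing map k ↦ (π_A(k), π_B(k)):
  0 : (2,1)
  1 : (3,0)
  2 : (0,1)
  3 : (0,0)
  4 : (1,0)
  5 : (3,1)
  6 : (2,0)
  7 : (1,1)
  8 : (4,0)
  9 : (4,1)
distinct pairs in image: 10 / 10 needed
  → bijection onto A×B; projections well-typed.

Answer: VALID PRODUCT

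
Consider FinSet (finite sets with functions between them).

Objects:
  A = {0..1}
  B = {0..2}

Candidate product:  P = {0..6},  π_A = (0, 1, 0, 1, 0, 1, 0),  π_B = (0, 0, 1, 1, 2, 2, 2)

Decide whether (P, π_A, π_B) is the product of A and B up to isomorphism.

|A|·|B| = 2·3 = 6;  |P| = 7
  → cardinalities differ; no bijection possible.

Answer: NOT A VALID PRODUCT — |P|=7 ≠ |A|·|B|=6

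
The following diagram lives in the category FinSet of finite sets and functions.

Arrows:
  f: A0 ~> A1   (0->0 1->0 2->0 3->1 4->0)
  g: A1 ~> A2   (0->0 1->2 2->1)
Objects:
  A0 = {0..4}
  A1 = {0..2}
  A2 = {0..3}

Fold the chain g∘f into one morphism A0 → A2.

  0 f~>0 g~>0
  1 f~>0 g~>0
  2 f~>0 g~>0
  3 f~>1 g~>2
  4 f~>0 g~>0
⟦path⟧: (0->0 1->0 2->0 3->2 4->0)

Answer: (0->0 1->0 2->0 3->2 4->0)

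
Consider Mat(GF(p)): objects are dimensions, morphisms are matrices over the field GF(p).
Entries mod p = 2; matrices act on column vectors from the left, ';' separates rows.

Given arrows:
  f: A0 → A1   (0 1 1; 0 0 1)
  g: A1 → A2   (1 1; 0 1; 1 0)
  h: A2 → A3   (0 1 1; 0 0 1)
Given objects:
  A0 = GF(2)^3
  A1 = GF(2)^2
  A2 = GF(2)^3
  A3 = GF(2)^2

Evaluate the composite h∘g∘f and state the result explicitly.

Answer: (0 1 0; 0 1 1)

Work:
  e0=(1,0,0) f→(0,0) g→(0,0,0) h→(0,0)
  e1=(0,1,0) f→(1,0) g→(1,0,1) h→(1,1)
  e2=(0,0,1) f→(1,1) g→(0,1,1) h→(0,1)
⟦path⟧: (0 1 0; 0 1 1)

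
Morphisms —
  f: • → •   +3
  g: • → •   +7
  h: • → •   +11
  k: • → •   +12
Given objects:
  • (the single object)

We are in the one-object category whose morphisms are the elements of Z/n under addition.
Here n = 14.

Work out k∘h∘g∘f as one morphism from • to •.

Answer: +5

Derivation:
  0 +3≡3 +7≡10 +11≡7 +12≡5  (mod 14)
⟦path⟧: +5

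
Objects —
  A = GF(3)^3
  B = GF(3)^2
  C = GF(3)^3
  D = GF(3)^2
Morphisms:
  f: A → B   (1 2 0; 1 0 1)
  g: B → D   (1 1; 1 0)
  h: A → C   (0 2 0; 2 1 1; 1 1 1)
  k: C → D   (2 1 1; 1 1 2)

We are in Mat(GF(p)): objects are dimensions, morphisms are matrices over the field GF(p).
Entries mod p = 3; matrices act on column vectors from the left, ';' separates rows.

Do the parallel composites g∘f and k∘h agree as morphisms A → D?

Path 1 = f;g:
  e0=(1,0,0) f→(1,1) g→(2,1)
  e1=(0,1,0) f→(2,0) g→(2,2)
  e2=(0,0,1) f→(0,1) g→(1,0)
  result₁ = (2 2 1; 1 2 0)
Path 2 = h;k:
  e0=(1,0,0) h→(0,2,1) k→(0,1)
  e1=(0,1,0) h→(2,1,1) k→(0,2)
  e2=(0,0,1) h→(0,1,1) k→(2,0)
  result₂ = (0 0 2; 1 2 0)
Equal? distinct morphisms ✗

Answer: DOES NOT COMMUTE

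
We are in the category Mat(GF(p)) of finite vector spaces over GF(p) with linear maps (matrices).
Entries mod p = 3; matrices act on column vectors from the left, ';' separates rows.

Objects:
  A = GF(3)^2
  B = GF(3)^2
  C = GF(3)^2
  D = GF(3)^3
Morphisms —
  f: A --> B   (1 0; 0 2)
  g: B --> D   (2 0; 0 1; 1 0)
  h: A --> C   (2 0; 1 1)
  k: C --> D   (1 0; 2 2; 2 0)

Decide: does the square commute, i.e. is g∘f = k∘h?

Along f;g (path 1):
  e0=[1,0] f-->[1,0] g-->[2,0,1]
  e1=[0,1] f-->[0,2] g-->[0,2,0]
  composite₁ = (2 0; 0 2; 1 0)
Along h;k (path 2):
  e0=[1,0] h-->[2,1] k-->[2,0,1]
  e1=[0,1] h-->[0,1] k-->[0,2,0]
  composite₂ = (2 0; 0 2; 1 0)
Equal? YES — commutes

Answer: COMMUTES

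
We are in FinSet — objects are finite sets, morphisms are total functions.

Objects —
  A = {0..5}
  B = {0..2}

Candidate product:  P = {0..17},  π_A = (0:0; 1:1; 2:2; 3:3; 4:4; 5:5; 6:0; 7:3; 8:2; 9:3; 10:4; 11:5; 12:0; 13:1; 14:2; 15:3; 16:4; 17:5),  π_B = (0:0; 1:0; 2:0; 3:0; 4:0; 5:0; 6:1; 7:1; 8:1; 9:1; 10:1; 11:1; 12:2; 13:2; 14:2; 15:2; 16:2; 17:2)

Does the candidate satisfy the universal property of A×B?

|A|·|B| = 6·3 = 18;  |P| = 18
Check the pairing map k ↦ (π_A(k), π_B(k)):
  0 : (0,0)
  1 : (1,0)
  2 : (2,0)
  3 : (3,0)
  4 : (4,0)
  5 : (5,0)
  6 : (0,1)
  7 : (3,1)
  8 : (2,1)
  9 : (3,1)  ✗ repeats pair of k=7
  10 : (4,1)
  11 : (5,1)
  12 : (0,2)
  13 : (1,2)
  14 : (2,2)
  15 : (3,2)
  16 : (4,2)
  17 : (5,2)
distinct pairs in image: 17 / 18 needed
  → (3,1) hit at k=7 and k=9

Answer: NOT A VALID PRODUCT — duplicate pair at indices 9,7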